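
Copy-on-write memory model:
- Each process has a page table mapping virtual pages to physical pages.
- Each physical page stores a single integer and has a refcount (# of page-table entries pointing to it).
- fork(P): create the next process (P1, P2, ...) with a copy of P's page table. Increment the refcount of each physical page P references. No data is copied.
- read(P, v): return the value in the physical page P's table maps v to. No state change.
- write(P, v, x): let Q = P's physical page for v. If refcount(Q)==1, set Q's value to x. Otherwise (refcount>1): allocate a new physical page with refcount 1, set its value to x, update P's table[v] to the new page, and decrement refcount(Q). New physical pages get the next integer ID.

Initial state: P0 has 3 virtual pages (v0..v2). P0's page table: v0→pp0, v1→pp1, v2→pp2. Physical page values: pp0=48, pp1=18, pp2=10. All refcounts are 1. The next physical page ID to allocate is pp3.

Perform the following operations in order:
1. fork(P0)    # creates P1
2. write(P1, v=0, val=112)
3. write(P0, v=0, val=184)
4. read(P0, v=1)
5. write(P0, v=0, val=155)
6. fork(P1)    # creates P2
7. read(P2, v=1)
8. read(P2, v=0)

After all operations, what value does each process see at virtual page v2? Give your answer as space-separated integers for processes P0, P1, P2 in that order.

Answer: 10 10 10

Derivation:
Op 1: fork(P0) -> P1. 3 ppages; refcounts: pp0:2 pp1:2 pp2:2
Op 2: write(P1, v0, 112). refcount(pp0)=2>1 -> COPY to pp3. 4 ppages; refcounts: pp0:1 pp1:2 pp2:2 pp3:1
Op 3: write(P0, v0, 184). refcount(pp0)=1 -> write in place. 4 ppages; refcounts: pp0:1 pp1:2 pp2:2 pp3:1
Op 4: read(P0, v1) -> 18. No state change.
Op 5: write(P0, v0, 155). refcount(pp0)=1 -> write in place. 4 ppages; refcounts: pp0:1 pp1:2 pp2:2 pp3:1
Op 6: fork(P1) -> P2. 4 ppages; refcounts: pp0:1 pp1:3 pp2:3 pp3:2
Op 7: read(P2, v1) -> 18. No state change.
Op 8: read(P2, v0) -> 112. No state change.
P0: v2 -> pp2 = 10
P1: v2 -> pp2 = 10
P2: v2 -> pp2 = 10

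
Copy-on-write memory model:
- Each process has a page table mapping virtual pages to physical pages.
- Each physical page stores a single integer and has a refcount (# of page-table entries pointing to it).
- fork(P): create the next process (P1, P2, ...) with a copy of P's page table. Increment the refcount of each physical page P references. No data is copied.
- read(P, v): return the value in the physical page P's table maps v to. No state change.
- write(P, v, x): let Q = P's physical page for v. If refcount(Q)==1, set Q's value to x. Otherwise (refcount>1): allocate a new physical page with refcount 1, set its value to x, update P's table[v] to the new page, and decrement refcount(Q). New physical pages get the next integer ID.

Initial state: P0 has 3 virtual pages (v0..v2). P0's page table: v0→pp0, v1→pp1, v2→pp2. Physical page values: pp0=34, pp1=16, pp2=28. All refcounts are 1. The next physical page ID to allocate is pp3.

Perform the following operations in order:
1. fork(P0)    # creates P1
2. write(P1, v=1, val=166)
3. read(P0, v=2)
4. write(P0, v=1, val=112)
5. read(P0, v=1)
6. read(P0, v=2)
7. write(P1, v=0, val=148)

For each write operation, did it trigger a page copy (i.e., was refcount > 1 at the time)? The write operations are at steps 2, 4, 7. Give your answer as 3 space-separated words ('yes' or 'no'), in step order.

Op 1: fork(P0) -> P1. 3 ppages; refcounts: pp0:2 pp1:2 pp2:2
Op 2: write(P1, v1, 166). refcount(pp1)=2>1 -> COPY to pp3. 4 ppages; refcounts: pp0:2 pp1:1 pp2:2 pp3:1
Op 3: read(P0, v2) -> 28. No state change.
Op 4: write(P0, v1, 112). refcount(pp1)=1 -> write in place. 4 ppages; refcounts: pp0:2 pp1:1 pp2:2 pp3:1
Op 5: read(P0, v1) -> 112. No state change.
Op 6: read(P0, v2) -> 28. No state change.
Op 7: write(P1, v0, 148). refcount(pp0)=2>1 -> COPY to pp4. 5 ppages; refcounts: pp0:1 pp1:1 pp2:2 pp3:1 pp4:1

yes no yes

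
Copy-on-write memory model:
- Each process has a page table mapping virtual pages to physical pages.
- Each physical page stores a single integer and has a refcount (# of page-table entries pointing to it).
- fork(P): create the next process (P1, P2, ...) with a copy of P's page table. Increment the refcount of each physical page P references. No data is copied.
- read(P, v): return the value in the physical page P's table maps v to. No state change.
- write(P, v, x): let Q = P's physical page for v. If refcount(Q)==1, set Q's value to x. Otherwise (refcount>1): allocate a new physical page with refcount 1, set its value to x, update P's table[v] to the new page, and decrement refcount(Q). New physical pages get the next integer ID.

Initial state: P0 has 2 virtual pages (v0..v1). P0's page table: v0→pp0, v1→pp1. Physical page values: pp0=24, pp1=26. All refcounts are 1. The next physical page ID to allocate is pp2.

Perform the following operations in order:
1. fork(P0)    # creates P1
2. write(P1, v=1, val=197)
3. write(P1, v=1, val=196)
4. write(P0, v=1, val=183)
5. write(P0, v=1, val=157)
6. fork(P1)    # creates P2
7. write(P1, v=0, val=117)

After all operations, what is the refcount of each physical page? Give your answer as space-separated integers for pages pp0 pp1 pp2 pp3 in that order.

Answer: 2 1 2 1

Derivation:
Op 1: fork(P0) -> P1. 2 ppages; refcounts: pp0:2 pp1:2
Op 2: write(P1, v1, 197). refcount(pp1)=2>1 -> COPY to pp2. 3 ppages; refcounts: pp0:2 pp1:1 pp2:1
Op 3: write(P1, v1, 196). refcount(pp2)=1 -> write in place. 3 ppages; refcounts: pp0:2 pp1:1 pp2:1
Op 4: write(P0, v1, 183). refcount(pp1)=1 -> write in place. 3 ppages; refcounts: pp0:2 pp1:1 pp2:1
Op 5: write(P0, v1, 157). refcount(pp1)=1 -> write in place. 3 ppages; refcounts: pp0:2 pp1:1 pp2:1
Op 6: fork(P1) -> P2. 3 ppages; refcounts: pp0:3 pp1:1 pp2:2
Op 7: write(P1, v0, 117). refcount(pp0)=3>1 -> COPY to pp3. 4 ppages; refcounts: pp0:2 pp1:1 pp2:2 pp3:1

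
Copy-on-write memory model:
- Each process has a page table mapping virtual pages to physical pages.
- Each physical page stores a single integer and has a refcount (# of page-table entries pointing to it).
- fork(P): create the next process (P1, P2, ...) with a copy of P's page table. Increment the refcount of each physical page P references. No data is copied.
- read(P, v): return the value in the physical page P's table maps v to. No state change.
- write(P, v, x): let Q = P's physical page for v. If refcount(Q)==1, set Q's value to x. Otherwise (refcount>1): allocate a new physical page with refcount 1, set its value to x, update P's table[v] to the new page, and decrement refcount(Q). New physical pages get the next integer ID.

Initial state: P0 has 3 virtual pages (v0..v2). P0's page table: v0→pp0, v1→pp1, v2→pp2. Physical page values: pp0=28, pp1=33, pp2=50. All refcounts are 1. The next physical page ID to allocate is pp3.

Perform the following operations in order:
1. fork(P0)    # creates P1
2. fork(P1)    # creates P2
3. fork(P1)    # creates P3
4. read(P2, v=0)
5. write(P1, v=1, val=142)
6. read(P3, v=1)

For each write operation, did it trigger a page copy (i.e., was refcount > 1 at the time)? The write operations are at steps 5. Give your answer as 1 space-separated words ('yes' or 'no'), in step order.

Op 1: fork(P0) -> P1. 3 ppages; refcounts: pp0:2 pp1:2 pp2:2
Op 2: fork(P1) -> P2. 3 ppages; refcounts: pp0:3 pp1:3 pp2:3
Op 3: fork(P1) -> P3. 3 ppages; refcounts: pp0:4 pp1:4 pp2:4
Op 4: read(P2, v0) -> 28. No state change.
Op 5: write(P1, v1, 142). refcount(pp1)=4>1 -> COPY to pp3. 4 ppages; refcounts: pp0:4 pp1:3 pp2:4 pp3:1
Op 6: read(P3, v1) -> 33. No state change.

yes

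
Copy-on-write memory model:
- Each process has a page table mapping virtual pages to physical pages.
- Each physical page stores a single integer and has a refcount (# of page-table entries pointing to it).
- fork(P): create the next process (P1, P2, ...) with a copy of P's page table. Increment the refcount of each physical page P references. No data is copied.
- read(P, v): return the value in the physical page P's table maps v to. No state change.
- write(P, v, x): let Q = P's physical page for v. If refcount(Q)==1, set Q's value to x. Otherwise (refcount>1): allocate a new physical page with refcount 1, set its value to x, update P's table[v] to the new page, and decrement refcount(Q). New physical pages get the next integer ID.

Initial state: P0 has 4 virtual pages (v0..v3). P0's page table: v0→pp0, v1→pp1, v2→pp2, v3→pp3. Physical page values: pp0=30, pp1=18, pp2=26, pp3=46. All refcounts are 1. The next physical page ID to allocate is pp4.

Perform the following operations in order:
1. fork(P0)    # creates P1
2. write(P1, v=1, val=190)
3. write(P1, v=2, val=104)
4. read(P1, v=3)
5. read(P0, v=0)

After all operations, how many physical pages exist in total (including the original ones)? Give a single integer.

Answer: 6

Derivation:
Op 1: fork(P0) -> P1. 4 ppages; refcounts: pp0:2 pp1:2 pp2:2 pp3:2
Op 2: write(P1, v1, 190). refcount(pp1)=2>1 -> COPY to pp4. 5 ppages; refcounts: pp0:2 pp1:1 pp2:2 pp3:2 pp4:1
Op 3: write(P1, v2, 104). refcount(pp2)=2>1 -> COPY to pp5. 6 ppages; refcounts: pp0:2 pp1:1 pp2:1 pp3:2 pp4:1 pp5:1
Op 4: read(P1, v3) -> 46. No state change.
Op 5: read(P0, v0) -> 30. No state change.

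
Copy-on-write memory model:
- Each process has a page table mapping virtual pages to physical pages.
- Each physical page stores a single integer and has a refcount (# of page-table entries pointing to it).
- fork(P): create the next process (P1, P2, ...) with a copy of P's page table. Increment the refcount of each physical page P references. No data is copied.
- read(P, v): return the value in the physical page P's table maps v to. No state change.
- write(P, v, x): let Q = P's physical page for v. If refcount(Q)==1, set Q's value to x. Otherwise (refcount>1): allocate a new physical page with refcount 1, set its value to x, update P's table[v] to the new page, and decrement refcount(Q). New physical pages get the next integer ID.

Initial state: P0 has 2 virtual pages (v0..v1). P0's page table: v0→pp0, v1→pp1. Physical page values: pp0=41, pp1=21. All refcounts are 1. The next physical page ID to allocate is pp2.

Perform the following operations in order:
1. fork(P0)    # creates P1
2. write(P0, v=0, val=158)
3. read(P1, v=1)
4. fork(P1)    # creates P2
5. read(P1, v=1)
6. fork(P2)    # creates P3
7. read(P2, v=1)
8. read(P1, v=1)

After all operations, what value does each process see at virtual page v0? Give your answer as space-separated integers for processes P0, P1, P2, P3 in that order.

Answer: 158 41 41 41

Derivation:
Op 1: fork(P0) -> P1. 2 ppages; refcounts: pp0:2 pp1:2
Op 2: write(P0, v0, 158). refcount(pp0)=2>1 -> COPY to pp2. 3 ppages; refcounts: pp0:1 pp1:2 pp2:1
Op 3: read(P1, v1) -> 21. No state change.
Op 4: fork(P1) -> P2. 3 ppages; refcounts: pp0:2 pp1:3 pp2:1
Op 5: read(P1, v1) -> 21. No state change.
Op 6: fork(P2) -> P3. 3 ppages; refcounts: pp0:3 pp1:4 pp2:1
Op 7: read(P2, v1) -> 21. No state change.
Op 8: read(P1, v1) -> 21. No state change.
P0: v0 -> pp2 = 158
P1: v0 -> pp0 = 41
P2: v0 -> pp0 = 41
P3: v0 -> pp0 = 41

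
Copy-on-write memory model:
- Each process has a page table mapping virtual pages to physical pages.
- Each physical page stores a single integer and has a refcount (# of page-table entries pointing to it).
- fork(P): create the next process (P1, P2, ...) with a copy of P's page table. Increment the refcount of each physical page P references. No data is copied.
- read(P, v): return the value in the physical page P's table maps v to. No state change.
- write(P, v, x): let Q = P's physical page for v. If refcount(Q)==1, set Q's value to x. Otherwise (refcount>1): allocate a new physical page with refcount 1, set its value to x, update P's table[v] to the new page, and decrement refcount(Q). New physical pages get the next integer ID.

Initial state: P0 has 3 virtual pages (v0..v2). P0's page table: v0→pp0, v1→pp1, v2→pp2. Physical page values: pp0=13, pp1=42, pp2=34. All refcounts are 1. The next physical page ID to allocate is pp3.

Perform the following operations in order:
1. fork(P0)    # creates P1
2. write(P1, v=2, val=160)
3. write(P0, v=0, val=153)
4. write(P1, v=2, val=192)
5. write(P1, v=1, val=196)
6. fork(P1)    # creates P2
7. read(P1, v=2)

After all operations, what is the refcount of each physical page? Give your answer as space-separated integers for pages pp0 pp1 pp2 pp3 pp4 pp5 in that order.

Answer: 2 1 1 2 1 2

Derivation:
Op 1: fork(P0) -> P1. 3 ppages; refcounts: pp0:2 pp1:2 pp2:2
Op 2: write(P1, v2, 160). refcount(pp2)=2>1 -> COPY to pp3. 4 ppages; refcounts: pp0:2 pp1:2 pp2:1 pp3:1
Op 3: write(P0, v0, 153). refcount(pp0)=2>1 -> COPY to pp4. 5 ppages; refcounts: pp0:1 pp1:2 pp2:1 pp3:1 pp4:1
Op 4: write(P1, v2, 192). refcount(pp3)=1 -> write in place. 5 ppages; refcounts: pp0:1 pp1:2 pp2:1 pp3:1 pp4:1
Op 5: write(P1, v1, 196). refcount(pp1)=2>1 -> COPY to pp5. 6 ppages; refcounts: pp0:1 pp1:1 pp2:1 pp3:1 pp4:1 pp5:1
Op 6: fork(P1) -> P2. 6 ppages; refcounts: pp0:2 pp1:1 pp2:1 pp3:2 pp4:1 pp5:2
Op 7: read(P1, v2) -> 192. No state change.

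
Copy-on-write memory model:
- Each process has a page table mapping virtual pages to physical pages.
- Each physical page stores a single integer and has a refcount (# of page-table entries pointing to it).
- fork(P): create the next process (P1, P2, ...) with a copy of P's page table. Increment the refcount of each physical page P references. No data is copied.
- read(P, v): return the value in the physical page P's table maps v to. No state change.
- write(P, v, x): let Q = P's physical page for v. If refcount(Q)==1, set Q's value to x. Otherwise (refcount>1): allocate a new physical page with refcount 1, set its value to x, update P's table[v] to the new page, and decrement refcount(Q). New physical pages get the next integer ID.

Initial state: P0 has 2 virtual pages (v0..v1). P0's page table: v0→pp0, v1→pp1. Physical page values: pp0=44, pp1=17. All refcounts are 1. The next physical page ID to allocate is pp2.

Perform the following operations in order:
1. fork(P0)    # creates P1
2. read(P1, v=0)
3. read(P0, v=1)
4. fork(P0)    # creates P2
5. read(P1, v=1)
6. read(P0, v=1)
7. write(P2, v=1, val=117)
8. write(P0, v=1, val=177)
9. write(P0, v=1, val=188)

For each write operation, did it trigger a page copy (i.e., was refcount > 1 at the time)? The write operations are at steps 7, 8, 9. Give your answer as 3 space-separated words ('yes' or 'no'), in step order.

Op 1: fork(P0) -> P1. 2 ppages; refcounts: pp0:2 pp1:2
Op 2: read(P1, v0) -> 44. No state change.
Op 3: read(P0, v1) -> 17. No state change.
Op 4: fork(P0) -> P2. 2 ppages; refcounts: pp0:3 pp1:3
Op 5: read(P1, v1) -> 17. No state change.
Op 6: read(P0, v1) -> 17. No state change.
Op 7: write(P2, v1, 117). refcount(pp1)=3>1 -> COPY to pp2. 3 ppages; refcounts: pp0:3 pp1:2 pp2:1
Op 8: write(P0, v1, 177). refcount(pp1)=2>1 -> COPY to pp3. 4 ppages; refcounts: pp0:3 pp1:1 pp2:1 pp3:1
Op 9: write(P0, v1, 188). refcount(pp3)=1 -> write in place. 4 ppages; refcounts: pp0:3 pp1:1 pp2:1 pp3:1

yes yes no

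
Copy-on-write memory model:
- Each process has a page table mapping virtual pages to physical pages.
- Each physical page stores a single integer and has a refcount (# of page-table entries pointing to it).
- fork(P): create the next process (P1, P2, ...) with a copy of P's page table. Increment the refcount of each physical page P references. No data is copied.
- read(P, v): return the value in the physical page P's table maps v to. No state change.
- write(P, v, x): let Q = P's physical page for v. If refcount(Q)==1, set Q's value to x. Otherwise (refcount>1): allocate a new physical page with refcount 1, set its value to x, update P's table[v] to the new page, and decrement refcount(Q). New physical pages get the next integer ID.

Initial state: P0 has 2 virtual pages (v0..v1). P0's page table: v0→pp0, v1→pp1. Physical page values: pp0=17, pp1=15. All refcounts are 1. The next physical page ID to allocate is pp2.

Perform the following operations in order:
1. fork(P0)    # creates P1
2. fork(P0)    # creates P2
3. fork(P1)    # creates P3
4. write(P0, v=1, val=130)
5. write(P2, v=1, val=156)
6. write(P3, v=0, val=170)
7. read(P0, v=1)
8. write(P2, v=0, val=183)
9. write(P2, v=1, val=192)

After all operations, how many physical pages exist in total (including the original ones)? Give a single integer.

Answer: 6

Derivation:
Op 1: fork(P0) -> P1. 2 ppages; refcounts: pp0:2 pp1:2
Op 2: fork(P0) -> P2. 2 ppages; refcounts: pp0:3 pp1:3
Op 3: fork(P1) -> P3. 2 ppages; refcounts: pp0:4 pp1:4
Op 4: write(P0, v1, 130). refcount(pp1)=4>1 -> COPY to pp2. 3 ppages; refcounts: pp0:4 pp1:3 pp2:1
Op 5: write(P2, v1, 156). refcount(pp1)=3>1 -> COPY to pp3. 4 ppages; refcounts: pp0:4 pp1:2 pp2:1 pp3:1
Op 6: write(P3, v0, 170). refcount(pp0)=4>1 -> COPY to pp4. 5 ppages; refcounts: pp0:3 pp1:2 pp2:1 pp3:1 pp4:1
Op 7: read(P0, v1) -> 130. No state change.
Op 8: write(P2, v0, 183). refcount(pp0)=3>1 -> COPY to pp5. 6 ppages; refcounts: pp0:2 pp1:2 pp2:1 pp3:1 pp4:1 pp5:1
Op 9: write(P2, v1, 192). refcount(pp3)=1 -> write in place. 6 ppages; refcounts: pp0:2 pp1:2 pp2:1 pp3:1 pp4:1 pp5:1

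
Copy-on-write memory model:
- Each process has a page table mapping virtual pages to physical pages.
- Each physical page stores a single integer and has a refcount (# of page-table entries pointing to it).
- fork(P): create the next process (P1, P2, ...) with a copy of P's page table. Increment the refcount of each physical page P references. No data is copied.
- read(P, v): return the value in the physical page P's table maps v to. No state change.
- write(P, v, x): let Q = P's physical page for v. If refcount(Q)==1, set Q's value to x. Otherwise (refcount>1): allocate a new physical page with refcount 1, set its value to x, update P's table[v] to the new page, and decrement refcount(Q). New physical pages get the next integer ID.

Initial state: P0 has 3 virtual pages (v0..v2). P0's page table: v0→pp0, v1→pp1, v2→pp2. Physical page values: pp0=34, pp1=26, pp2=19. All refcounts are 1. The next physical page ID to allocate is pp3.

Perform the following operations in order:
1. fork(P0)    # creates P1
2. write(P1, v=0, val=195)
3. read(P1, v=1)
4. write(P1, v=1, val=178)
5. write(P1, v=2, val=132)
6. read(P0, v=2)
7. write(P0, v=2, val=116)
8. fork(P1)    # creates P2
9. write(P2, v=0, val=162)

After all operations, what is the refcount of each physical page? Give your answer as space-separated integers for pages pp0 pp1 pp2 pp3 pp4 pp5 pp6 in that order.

Op 1: fork(P0) -> P1. 3 ppages; refcounts: pp0:2 pp1:2 pp2:2
Op 2: write(P1, v0, 195). refcount(pp0)=2>1 -> COPY to pp3. 4 ppages; refcounts: pp0:1 pp1:2 pp2:2 pp3:1
Op 3: read(P1, v1) -> 26. No state change.
Op 4: write(P1, v1, 178). refcount(pp1)=2>1 -> COPY to pp4. 5 ppages; refcounts: pp0:1 pp1:1 pp2:2 pp3:1 pp4:1
Op 5: write(P1, v2, 132). refcount(pp2)=2>1 -> COPY to pp5. 6 ppages; refcounts: pp0:1 pp1:1 pp2:1 pp3:1 pp4:1 pp5:1
Op 6: read(P0, v2) -> 19. No state change.
Op 7: write(P0, v2, 116). refcount(pp2)=1 -> write in place. 6 ppages; refcounts: pp0:1 pp1:1 pp2:1 pp3:1 pp4:1 pp5:1
Op 8: fork(P1) -> P2. 6 ppages; refcounts: pp0:1 pp1:1 pp2:1 pp3:2 pp4:2 pp5:2
Op 9: write(P2, v0, 162). refcount(pp3)=2>1 -> COPY to pp6. 7 ppages; refcounts: pp0:1 pp1:1 pp2:1 pp3:1 pp4:2 pp5:2 pp6:1

Answer: 1 1 1 1 2 2 1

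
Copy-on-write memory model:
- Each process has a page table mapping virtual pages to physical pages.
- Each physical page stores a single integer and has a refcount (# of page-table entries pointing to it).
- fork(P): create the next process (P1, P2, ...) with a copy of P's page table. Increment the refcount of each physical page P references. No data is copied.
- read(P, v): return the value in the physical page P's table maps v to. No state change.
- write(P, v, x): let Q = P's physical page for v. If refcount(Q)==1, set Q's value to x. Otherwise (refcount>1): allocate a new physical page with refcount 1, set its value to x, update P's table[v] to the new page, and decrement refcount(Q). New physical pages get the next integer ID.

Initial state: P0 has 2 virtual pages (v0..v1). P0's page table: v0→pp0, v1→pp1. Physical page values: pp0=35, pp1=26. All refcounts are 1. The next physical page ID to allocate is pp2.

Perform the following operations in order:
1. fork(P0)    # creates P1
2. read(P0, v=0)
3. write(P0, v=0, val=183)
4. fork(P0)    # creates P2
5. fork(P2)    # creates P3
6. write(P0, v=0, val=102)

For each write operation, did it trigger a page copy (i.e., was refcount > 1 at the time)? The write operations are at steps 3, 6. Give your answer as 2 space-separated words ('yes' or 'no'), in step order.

Op 1: fork(P0) -> P1. 2 ppages; refcounts: pp0:2 pp1:2
Op 2: read(P0, v0) -> 35. No state change.
Op 3: write(P0, v0, 183). refcount(pp0)=2>1 -> COPY to pp2. 3 ppages; refcounts: pp0:1 pp1:2 pp2:1
Op 4: fork(P0) -> P2. 3 ppages; refcounts: pp0:1 pp1:3 pp2:2
Op 5: fork(P2) -> P3. 3 ppages; refcounts: pp0:1 pp1:4 pp2:3
Op 6: write(P0, v0, 102). refcount(pp2)=3>1 -> COPY to pp3. 4 ppages; refcounts: pp0:1 pp1:4 pp2:2 pp3:1

yes yes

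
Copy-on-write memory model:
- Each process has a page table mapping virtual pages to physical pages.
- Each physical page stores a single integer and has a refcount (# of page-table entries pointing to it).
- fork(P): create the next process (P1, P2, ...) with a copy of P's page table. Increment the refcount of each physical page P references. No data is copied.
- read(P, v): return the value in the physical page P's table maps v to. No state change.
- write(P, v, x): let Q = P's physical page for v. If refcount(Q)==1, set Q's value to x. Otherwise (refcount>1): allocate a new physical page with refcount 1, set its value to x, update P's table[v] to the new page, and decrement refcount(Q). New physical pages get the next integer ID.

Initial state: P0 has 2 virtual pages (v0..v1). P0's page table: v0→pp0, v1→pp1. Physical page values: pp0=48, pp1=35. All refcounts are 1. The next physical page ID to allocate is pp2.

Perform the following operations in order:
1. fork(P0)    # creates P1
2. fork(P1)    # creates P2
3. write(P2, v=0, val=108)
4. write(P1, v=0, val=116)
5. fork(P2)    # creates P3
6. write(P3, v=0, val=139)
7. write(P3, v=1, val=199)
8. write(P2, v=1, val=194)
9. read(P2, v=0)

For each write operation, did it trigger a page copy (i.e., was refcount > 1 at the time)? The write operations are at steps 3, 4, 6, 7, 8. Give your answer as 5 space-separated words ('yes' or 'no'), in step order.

Op 1: fork(P0) -> P1. 2 ppages; refcounts: pp0:2 pp1:2
Op 2: fork(P1) -> P2. 2 ppages; refcounts: pp0:3 pp1:3
Op 3: write(P2, v0, 108). refcount(pp0)=3>1 -> COPY to pp2. 3 ppages; refcounts: pp0:2 pp1:3 pp2:1
Op 4: write(P1, v0, 116). refcount(pp0)=2>1 -> COPY to pp3. 4 ppages; refcounts: pp0:1 pp1:3 pp2:1 pp3:1
Op 5: fork(P2) -> P3. 4 ppages; refcounts: pp0:1 pp1:4 pp2:2 pp3:1
Op 6: write(P3, v0, 139). refcount(pp2)=2>1 -> COPY to pp4. 5 ppages; refcounts: pp0:1 pp1:4 pp2:1 pp3:1 pp4:1
Op 7: write(P3, v1, 199). refcount(pp1)=4>1 -> COPY to pp5. 6 ppages; refcounts: pp0:1 pp1:3 pp2:1 pp3:1 pp4:1 pp5:1
Op 8: write(P2, v1, 194). refcount(pp1)=3>1 -> COPY to pp6. 7 ppages; refcounts: pp0:1 pp1:2 pp2:1 pp3:1 pp4:1 pp5:1 pp6:1
Op 9: read(P2, v0) -> 108. No state change.

yes yes yes yes yes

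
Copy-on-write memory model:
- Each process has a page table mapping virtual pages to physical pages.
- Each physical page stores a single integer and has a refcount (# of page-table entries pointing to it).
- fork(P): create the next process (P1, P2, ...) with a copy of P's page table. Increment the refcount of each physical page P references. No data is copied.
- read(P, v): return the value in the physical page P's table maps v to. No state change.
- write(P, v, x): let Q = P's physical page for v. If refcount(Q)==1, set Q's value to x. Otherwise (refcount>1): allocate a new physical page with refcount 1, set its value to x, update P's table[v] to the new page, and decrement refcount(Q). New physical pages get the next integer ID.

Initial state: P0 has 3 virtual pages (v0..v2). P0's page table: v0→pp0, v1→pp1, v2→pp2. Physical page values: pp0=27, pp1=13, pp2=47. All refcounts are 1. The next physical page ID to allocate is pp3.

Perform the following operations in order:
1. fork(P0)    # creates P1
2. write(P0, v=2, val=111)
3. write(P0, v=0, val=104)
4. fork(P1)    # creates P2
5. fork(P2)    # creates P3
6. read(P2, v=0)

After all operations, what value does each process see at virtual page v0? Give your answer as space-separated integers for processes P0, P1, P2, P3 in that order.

Op 1: fork(P0) -> P1. 3 ppages; refcounts: pp0:2 pp1:2 pp2:2
Op 2: write(P0, v2, 111). refcount(pp2)=2>1 -> COPY to pp3. 4 ppages; refcounts: pp0:2 pp1:2 pp2:1 pp3:1
Op 3: write(P0, v0, 104). refcount(pp0)=2>1 -> COPY to pp4. 5 ppages; refcounts: pp0:1 pp1:2 pp2:1 pp3:1 pp4:1
Op 4: fork(P1) -> P2. 5 ppages; refcounts: pp0:2 pp1:3 pp2:2 pp3:1 pp4:1
Op 5: fork(P2) -> P3. 5 ppages; refcounts: pp0:3 pp1:4 pp2:3 pp3:1 pp4:1
Op 6: read(P2, v0) -> 27. No state change.
P0: v0 -> pp4 = 104
P1: v0 -> pp0 = 27
P2: v0 -> pp0 = 27
P3: v0 -> pp0 = 27

Answer: 104 27 27 27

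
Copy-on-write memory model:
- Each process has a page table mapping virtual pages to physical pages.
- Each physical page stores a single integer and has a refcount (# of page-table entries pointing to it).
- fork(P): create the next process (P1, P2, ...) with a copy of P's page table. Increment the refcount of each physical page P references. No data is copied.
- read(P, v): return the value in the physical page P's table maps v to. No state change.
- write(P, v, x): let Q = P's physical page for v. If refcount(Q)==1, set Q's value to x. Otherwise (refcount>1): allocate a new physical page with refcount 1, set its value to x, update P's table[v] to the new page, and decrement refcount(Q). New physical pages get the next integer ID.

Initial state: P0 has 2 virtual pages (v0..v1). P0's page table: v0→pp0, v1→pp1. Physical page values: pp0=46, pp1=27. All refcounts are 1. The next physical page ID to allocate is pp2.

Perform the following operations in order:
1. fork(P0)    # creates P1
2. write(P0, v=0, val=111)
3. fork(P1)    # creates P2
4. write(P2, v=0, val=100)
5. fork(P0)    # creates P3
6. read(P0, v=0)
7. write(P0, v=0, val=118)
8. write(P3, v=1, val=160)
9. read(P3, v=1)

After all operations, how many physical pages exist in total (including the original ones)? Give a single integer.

Answer: 6

Derivation:
Op 1: fork(P0) -> P1. 2 ppages; refcounts: pp0:2 pp1:2
Op 2: write(P0, v0, 111). refcount(pp0)=2>1 -> COPY to pp2. 3 ppages; refcounts: pp0:1 pp1:2 pp2:1
Op 3: fork(P1) -> P2. 3 ppages; refcounts: pp0:2 pp1:3 pp2:1
Op 4: write(P2, v0, 100). refcount(pp0)=2>1 -> COPY to pp3. 4 ppages; refcounts: pp0:1 pp1:3 pp2:1 pp3:1
Op 5: fork(P0) -> P3. 4 ppages; refcounts: pp0:1 pp1:4 pp2:2 pp3:1
Op 6: read(P0, v0) -> 111. No state change.
Op 7: write(P0, v0, 118). refcount(pp2)=2>1 -> COPY to pp4. 5 ppages; refcounts: pp0:1 pp1:4 pp2:1 pp3:1 pp4:1
Op 8: write(P3, v1, 160). refcount(pp1)=4>1 -> COPY to pp5. 6 ppages; refcounts: pp0:1 pp1:3 pp2:1 pp3:1 pp4:1 pp5:1
Op 9: read(P3, v1) -> 160. No state change.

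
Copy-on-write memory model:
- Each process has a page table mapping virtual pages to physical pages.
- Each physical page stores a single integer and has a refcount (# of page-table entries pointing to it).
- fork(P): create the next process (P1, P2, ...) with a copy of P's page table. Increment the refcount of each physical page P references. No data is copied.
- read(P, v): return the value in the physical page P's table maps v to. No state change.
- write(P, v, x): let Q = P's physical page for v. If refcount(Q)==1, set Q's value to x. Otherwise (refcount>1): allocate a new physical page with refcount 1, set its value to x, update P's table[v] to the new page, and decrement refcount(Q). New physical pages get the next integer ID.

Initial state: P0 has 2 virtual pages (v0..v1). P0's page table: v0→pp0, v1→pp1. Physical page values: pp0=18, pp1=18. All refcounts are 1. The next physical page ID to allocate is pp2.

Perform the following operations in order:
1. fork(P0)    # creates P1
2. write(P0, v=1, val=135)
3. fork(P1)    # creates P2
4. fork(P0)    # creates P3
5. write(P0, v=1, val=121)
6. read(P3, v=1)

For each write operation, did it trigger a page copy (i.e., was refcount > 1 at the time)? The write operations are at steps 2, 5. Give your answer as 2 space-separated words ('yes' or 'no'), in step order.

Op 1: fork(P0) -> P1. 2 ppages; refcounts: pp0:2 pp1:2
Op 2: write(P0, v1, 135). refcount(pp1)=2>1 -> COPY to pp2. 3 ppages; refcounts: pp0:2 pp1:1 pp2:1
Op 3: fork(P1) -> P2. 3 ppages; refcounts: pp0:3 pp1:2 pp2:1
Op 4: fork(P0) -> P3. 3 ppages; refcounts: pp0:4 pp1:2 pp2:2
Op 5: write(P0, v1, 121). refcount(pp2)=2>1 -> COPY to pp3. 4 ppages; refcounts: pp0:4 pp1:2 pp2:1 pp3:1
Op 6: read(P3, v1) -> 135. No state change.

yes yes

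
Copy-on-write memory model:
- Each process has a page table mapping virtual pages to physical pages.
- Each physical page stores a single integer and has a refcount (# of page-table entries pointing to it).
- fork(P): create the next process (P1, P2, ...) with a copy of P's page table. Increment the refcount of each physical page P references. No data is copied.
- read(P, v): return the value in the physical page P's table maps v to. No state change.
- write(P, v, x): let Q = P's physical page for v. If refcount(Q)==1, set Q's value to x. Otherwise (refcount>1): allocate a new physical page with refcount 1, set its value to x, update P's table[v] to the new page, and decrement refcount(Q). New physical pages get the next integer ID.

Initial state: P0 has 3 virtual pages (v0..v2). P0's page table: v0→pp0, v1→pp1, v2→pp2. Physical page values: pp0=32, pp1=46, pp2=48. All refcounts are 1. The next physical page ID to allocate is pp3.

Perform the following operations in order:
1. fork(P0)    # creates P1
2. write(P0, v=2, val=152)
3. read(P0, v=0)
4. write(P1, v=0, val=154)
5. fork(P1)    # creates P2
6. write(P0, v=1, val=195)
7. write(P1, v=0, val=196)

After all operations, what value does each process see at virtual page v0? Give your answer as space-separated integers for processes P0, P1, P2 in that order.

Op 1: fork(P0) -> P1. 3 ppages; refcounts: pp0:2 pp1:2 pp2:2
Op 2: write(P0, v2, 152). refcount(pp2)=2>1 -> COPY to pp3. 4 ppages; refcounts: pp0:2 pp1:2 pp2:1 pp3:1
Op 3: read(P0, v0) -> 32. No state change.
Op 4: write(P1, v0, 154). refcount(pp0)=2>1 -> COPY to pp4. 5 ppages; refcounts: pp0:1 pp1:2 pp2:1 pp3:1 pp4:1
Op 5: fork(P1) -> P2. 5 ppages; refcounts: pp0:1 pp1:3 pp2:2 pp3:1 pp4:2
Op 6: write(P0, v1, 195). refcount(pp1)=3>1 -> COPY to pp5. 6 ppages; refcounts: pp0:1 pp1:2 pp2:2 pp3:1 pp4:2 pp5:1
Op 7: write(P1, v0, 196). refcount(pp4)=2>1 -> COPY to pp6. 7 ppages; refcounts: pp0:1 pp1:2 pp2:2 pp3:1 pp4:1 pp5:1 pp6:1
P0: v0 -> pp0 = 32
P1: v0 -> pp6 = 196
P2: v0 -> pp4 = 154

Answer: 32 196 154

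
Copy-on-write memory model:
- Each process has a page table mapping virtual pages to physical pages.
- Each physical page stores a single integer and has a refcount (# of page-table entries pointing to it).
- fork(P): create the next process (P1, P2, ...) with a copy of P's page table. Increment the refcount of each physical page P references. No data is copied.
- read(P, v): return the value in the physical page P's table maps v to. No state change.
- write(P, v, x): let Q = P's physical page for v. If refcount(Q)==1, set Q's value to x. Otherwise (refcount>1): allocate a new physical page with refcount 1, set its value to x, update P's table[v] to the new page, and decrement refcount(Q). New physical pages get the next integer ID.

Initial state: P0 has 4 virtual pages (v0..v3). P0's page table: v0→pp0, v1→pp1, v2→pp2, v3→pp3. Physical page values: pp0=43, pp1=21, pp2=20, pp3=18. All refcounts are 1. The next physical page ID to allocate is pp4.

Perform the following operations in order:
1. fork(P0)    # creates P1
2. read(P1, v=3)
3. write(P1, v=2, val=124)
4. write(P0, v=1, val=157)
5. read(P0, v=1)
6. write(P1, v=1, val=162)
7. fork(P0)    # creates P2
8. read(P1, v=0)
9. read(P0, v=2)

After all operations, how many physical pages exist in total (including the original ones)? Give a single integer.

Op 1: fork(P0) -> P1. 4 ppages; refcounts: pp0:2 pp1:2 pp2:2 pp3:2
Op 2: read(P1, v3) -> 18. No state change.
Op 3: write(P1, v2, 124). refcount(pp2)=2>1 -> COPY to pp4. 5 ppages; refcounts: pp0:2 pp1:2 pp2:1 pp3:2 pp4:1
Op 4: write(P0, v1, 157). refcount(pp1)=2>1 -> COPY to pp5. 6 ppages; refcounts: pp0:2 pp1:1 pp2:1 pp3:2 pp4:1 pp5:1
Op 5: read(P0, v1) -> 157. No state change.
Op 6: write(P1, v1, 162). refcount(pp1)=1 -> write in place. 6 ppages; refcounts: pp0:2 pp1:1 pp2:1 pp3:2 pp4:1 pp5:1
Op 7: fork(P0) -> P2. 6 ppages; refcounts: pp0:3 pp1:1 pp2:2 pp3:3 pp4:1 pp5:2
Op 8: read(P1, v0) -> 43. No state change.
Op 9: read(P0, v2) -> 20. No state change.

Answer: 6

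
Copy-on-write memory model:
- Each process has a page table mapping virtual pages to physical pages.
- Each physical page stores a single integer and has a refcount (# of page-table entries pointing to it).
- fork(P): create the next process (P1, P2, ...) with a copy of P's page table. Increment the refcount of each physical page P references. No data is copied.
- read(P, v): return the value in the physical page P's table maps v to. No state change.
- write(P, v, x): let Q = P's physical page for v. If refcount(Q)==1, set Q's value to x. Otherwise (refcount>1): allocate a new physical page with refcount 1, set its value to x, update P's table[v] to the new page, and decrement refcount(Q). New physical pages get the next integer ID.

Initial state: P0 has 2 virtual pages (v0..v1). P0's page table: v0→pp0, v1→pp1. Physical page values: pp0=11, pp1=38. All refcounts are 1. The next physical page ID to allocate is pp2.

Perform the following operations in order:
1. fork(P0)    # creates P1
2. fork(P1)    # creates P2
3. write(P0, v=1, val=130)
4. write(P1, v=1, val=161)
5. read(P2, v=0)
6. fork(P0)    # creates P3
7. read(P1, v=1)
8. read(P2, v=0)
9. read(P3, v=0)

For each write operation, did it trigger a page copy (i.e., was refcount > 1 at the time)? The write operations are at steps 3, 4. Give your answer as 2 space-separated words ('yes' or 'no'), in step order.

Op 1: fork(P0) -> P1. 2 ppages; refcounts: pp0:2 pp1:2
Op 2: fork(P1) -> P2. 2 ppages; refcounts: pp0:3 pp1:3
Op 3: write(P0, v1, 130). refcount(pp1)=3>1 -> COPY to pp2. 3 ppages; refcounts: pp0:3 pp1:2 pp2:1
Op 4: write(P1, v1, 161). refcount(pp1)=2>1 -> COPY to pp3. 4 ppages; refcounts: pp0:3 pp1:1 pp2:1 pp3:1
Op 5: read(P2, v0) -> 11. No state change.
Op 6: fork(P0) -> P3. 4 ppages; refcounts: pp0:4 pp1:1 pp2:2 pp3:1
Op 7: read(P1, v1) -> 161. No state change.
Op 8: read(P2, v0) -> 11. No state change.
Op 9: read(P3, v0) -> 11. No state change.

yes yes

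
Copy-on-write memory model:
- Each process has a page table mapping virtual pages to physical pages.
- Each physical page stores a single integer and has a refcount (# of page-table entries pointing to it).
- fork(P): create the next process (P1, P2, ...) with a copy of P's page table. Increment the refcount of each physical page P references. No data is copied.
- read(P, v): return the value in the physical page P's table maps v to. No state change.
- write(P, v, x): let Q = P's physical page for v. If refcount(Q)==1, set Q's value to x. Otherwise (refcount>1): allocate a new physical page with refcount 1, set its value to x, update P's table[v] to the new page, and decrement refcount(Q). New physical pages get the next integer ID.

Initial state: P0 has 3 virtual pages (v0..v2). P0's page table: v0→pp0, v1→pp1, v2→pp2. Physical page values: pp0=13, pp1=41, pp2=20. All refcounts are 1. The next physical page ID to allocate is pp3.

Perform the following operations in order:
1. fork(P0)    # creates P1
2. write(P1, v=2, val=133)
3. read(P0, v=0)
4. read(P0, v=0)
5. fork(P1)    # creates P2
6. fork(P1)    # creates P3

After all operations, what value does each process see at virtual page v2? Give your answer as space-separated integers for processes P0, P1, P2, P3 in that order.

Op 1: fork(P0) -> P1. 3 ppages; refcounts: pp0:2 pp1:2 pp2:2
Op 2: write(P1, v2, 133). refcount(pp2)=2>1 -> COPY to pp3. 4 ppages; refcounts: pp0:2 pp1:2 pp2:1 pp3:1
Op 3: read(P0, v0) -> 13. No state change.
Op 4: read(P0, v0) -> 13. No state change.
Op 5: fork(P1) -> P2. 4 ppages; refcounts: pp0:3 pp1:3 pp2:1 pp3:2
Op 6: fork(P1) -> P3. 4 ppages; refcounts: pp0:4 pp1:4 pp2:1 pp3:3
P0: v2 -> pp2 = 20
P1: v2 -> pp3 = 133
P2: v2 -> pp3 = 133
P3: v2 -> pp3 = 133

Answer: 20 133 133 133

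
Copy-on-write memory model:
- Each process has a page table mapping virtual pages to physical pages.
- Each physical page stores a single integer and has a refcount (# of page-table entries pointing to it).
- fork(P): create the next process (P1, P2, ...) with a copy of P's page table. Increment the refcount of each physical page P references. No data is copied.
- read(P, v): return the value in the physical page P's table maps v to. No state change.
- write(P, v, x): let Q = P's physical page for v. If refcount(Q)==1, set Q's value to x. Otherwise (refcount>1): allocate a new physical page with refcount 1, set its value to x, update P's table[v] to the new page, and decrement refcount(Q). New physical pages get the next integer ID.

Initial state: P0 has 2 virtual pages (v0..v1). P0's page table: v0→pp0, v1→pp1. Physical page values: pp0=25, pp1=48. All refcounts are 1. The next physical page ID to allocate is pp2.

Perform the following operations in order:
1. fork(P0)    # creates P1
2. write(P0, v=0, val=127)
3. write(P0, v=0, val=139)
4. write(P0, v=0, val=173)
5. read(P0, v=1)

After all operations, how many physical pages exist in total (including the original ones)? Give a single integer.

Op 1: fork(P0) -> P1. 2 ppages; refcounts: pp0:2 pp1:2
Op 2: write(P0, v0, 127). refcount(pp0)=2>1 -> COPY to pp2. 3 ppages; refcounts: pp0:1 pp1:2 pp2:1
Op 3: write(P0, v0, 139). refcount(pp2)=1 -> write in place. 3 ppages; refcounts: pp0:1 pp1:2 pp2:1
Op 4: write(P0, v0, 173). refcount(pp2)=1 -> write in place. 3 ppages; refcounts: pp0:1 pp1:2 pp2:1
Op 5: read(P0, v1) -> 48. No state change.

Answer: 3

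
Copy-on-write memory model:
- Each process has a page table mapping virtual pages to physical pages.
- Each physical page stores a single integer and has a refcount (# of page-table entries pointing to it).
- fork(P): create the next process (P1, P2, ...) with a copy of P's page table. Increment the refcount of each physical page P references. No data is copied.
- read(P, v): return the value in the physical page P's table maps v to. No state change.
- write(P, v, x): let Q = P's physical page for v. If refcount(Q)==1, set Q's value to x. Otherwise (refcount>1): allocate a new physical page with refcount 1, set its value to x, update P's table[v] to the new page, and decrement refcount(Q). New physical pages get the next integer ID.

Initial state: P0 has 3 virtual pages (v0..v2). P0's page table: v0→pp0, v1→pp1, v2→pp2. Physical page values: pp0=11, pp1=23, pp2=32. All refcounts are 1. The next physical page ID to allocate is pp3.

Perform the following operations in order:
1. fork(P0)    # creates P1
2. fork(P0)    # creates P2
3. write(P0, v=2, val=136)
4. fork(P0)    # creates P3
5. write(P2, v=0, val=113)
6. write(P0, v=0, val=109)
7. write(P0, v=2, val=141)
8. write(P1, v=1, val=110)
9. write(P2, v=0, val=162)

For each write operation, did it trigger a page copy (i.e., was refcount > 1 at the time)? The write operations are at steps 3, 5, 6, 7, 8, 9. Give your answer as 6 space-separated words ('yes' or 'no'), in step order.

Op 1: fork(P0) -> P1. 3 ppages; refcounts: pp0:2 pp1:2 pp2:2
Op 2: fork(P0) -> P2. 3 ppages; refcounts: pp0:3 pp1:3 pp2:3
Op 3: write(P0, v2, 136). refcount(pp2)=3>1 -> COPY to pp3. 4 ppages; refcounts: pp0:3 pp1:3 pp2:2 pp3:1
Op 4: fork(P0) -> P3. 4 ppages; refcounts: pp0:4 pp1:4 pp2:2 pp3:2
Op 5: write(P2, v0, 113). refcount(pp0)=4>1 -> COPY to pp4. 5 ppages; refcounts: pp0:3 pp1:4 pp2:2 pp3:2 pp4:1
Op 6: write(P0, v0, 109). refcount(pp0)=3>1 -> COPY to pp5. 6 ppages; refcounts: pp0:2 pp1:4 pp2:2 pp3:2 pp4:1 pp5:1
Op 7: write(P0, v2, 141). refcount(pp3)=2>1 -> COPY to pp6. 7 ppages; refcounts: pp0:2 pp1:4 pp2:2 pp3:1 pp4:1 pp5:1 pp6:1
Op 8: write(P1, v1, 110). refcount(pp1)=4>1 -> COPY to pp7. 8 ppages; refcounts: pp0:2 pp1:3 pp2:2 pp3:1 pp4:1 pp5:1 pp6:1 pp7:1
Op 9: write(P2, v0, 162). refcount(pp4)=1 -> write in place. 8 ppages; refcounts: pp0:2 pp1:3 pp2:2 pp3:1 pp4:1 pp5:1 pp6:1 pp7:1

yes yes yes yes yes no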